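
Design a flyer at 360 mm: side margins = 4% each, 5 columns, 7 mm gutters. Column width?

60.64 mm

Each margin = 4% of 360 = 14.4 mm; content = 360 − 2·14.4 = 331.2 mm.
Subtracting 4 gutters of 7 leaves 303.2 for 5 columns, so c = 60.64 mm.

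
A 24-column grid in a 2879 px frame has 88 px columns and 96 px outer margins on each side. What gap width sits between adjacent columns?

25 px

Subtract both margins: 2879 − 2·96 = 2687 px.
24 columns take 24·88 = 2112 px; remaining 575 splits into 23 gaps.
g = 575 / 23 = 25 px.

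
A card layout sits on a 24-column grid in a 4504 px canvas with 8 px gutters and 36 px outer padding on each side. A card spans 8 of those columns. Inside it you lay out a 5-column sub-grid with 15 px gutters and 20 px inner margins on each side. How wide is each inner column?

Take off 72 px of margins, leaving 4432 px.
24c + 23·8 = 4432 → 24c = 4248 → c = 177 px.
8 columns plus 7 gutters: 1416 + 56 = 1472 px.
Inner content = 1472 − 2·20 = 1432 px.
5d + 4·15 = 1432 → 5d = 1372 → d = 274.4 px.

274.4 px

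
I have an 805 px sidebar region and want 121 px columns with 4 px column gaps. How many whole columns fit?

6 columns

Each extra column adds 121 + 4 = 125 px.
(805 + 4) / 125 = 6.47, so 6 columns fit.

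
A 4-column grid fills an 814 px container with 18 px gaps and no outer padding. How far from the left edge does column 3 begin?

814 − 3·18 = 760; ÷4 gives c = 190 px.
Before column 3: 2 columns + 2 gaps.
Offset = 2·(190 + 18) = 2·208 = 416 px.

416 px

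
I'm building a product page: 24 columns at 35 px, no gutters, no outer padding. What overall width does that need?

Canvas = 24·35 = 840 = 840 px.

840 px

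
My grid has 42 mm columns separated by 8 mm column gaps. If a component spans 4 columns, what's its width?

192 mm

4-column span = 4·42 + 3·8 = 192 mm.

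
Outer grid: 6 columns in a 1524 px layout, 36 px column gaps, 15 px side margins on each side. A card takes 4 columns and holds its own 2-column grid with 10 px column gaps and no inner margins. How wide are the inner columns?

Subtract both margins: 1524 − 2·15 = 1494 px.
6c + 5·36 = 1494 → 6c = 1314 → c = 219 px.
4-column span = 4·219 + 3·36 = 984 px.
2 columns + 1 column gap: 2d + 1·10 = 984.
2d = 984 − 10 = 974, so d = 487 px.

487 px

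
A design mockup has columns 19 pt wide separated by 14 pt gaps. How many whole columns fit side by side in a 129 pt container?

Each extra column adds 19 + 14 = 33 pt.
(129 + 14) / 33 = 4.33, so 4 columns fit.

4 columns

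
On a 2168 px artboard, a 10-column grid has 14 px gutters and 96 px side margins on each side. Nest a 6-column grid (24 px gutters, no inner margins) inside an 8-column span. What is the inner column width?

Inside the margins: 2168 − 192 = 1976 px.
10 columns + 9 gutters: 10c + 9·14 = 1976.
10c = 1976 − 126 = 1850, so c = 185 px.
8-column span = 8·185 + 7·14 = 1578 px.
1578 − 5·24 = 1458; ÷6 gives d = 243 px.

243 px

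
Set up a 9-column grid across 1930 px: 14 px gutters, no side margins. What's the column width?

9 columns + 8 gutters: 9c + 8·14 = 1930.
9c = 1930 − 112 = 1818, so c = 202 px.

202 px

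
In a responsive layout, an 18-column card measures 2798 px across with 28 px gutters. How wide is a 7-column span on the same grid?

1071 px

2798 − 17·28 = 2322; ÷18 gives c = 129 px.
Span of 7: 7·129 + 6·28 = 903 + 168 = 1071 px.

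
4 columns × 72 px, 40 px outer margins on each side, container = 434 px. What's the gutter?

Subtract both margins: 434 − 2·40 = 354 px.
Columns use 288 px, leaving 66 px across 3 gutters = 22 px each.

22 px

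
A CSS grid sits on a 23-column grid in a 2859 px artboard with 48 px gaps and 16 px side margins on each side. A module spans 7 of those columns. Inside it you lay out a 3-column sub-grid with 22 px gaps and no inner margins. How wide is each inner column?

261 px

Subtract both margins: 2859 − 2·16 = 2827 px.
2827 − 22·48 = 1771; ÷23 gives c = 77 px.
7-column span = 7·77 + 6·48 = 827 px.
827 − 2·22 = 783; ÷3 gives d = 261 px.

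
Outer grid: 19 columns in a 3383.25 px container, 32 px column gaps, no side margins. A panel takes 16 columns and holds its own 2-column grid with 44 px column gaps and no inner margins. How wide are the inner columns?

3383.25 − 18·32 = 2807.25; ÷19 gives c = 147.75 px.
Span of 16: 16·147.75 + 15·32 = 2364 + 480 = 2844 px.
2d + 1·44 = 2844 → 2d = 2800 → d = 1400 px.

1400 px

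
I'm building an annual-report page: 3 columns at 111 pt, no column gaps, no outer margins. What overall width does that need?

Total width: 3·111 = 333 pt.

333 pt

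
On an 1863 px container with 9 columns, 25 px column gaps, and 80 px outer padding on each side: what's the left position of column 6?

Content = 1863 − 2·80 = 1703 px.
1703 − 8·25 = 1503; ÷9 gives c = 167 px.
Column 6 starts at margin + 5·(column + gutter) = 80 + 5·192 = 1040 px.

1040 px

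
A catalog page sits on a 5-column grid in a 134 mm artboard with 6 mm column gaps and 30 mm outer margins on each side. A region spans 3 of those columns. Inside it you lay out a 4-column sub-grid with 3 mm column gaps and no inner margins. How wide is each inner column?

8.25 mm

Outer content = 134 − 2·30 = 74 mm.
5 columns + 4 column gaps: 5c + 4·6 = 74.
5c = 74 − 24 = 50, so c = 10 mm.
3-column span = 3·10 + 2·6 = 42 mm.
Subtracting 3 column gaps of 3 leaves 33 for 4 columns, so d = 8.25 mm.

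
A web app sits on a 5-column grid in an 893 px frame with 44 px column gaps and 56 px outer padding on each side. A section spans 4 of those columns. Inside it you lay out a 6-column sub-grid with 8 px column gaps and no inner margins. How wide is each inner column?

96 px

Subtract both margins: 893 − 2·56 = 781 px.
781 − 4·44 = 605; ÷5 gives c = 121 px.
Span of 4: 4·121 + 3·44 = 484 + 132 = 616 px.
616 − 5·8 = 576; ÷6 gives d = 96 px.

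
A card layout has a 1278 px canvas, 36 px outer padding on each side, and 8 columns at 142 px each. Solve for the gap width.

10 px

Content width = 1278 − 2·36 = 1206 px.
8·142 + 7g = 1206 → 7g = 70 → g = 10 px.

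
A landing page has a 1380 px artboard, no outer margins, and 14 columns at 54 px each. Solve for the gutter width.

48 px

14·54 + 13g = 1380 → 13g = 624 → g = 48 px.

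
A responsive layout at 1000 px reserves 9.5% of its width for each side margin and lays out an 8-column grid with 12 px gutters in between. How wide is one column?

90.75 px

1000 × (1 − 2·9.5%) = 1000 × 81% = 810 px for the columns.
810 − 7·12 = 726; ÷8 gives c = 90.75 px.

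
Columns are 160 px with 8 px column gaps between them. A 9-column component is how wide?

1504 px

Span of 9: 9·160 + 8·8 = 1440 + 64 = 1504 px.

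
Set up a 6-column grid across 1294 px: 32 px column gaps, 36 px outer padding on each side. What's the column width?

Inside the margins: 1294 − 72 = 1222 px.
6 columns + 5 column gaps: 6c + 5·32 = 1222.
6c = 1222 − 160 = 1062, so c = 177 px.

177 px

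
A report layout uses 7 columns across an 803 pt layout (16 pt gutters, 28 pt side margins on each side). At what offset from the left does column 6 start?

Subtract both margins: 803 − 2·28 = 747 pt.
7c + 6·16 = 747 → 7c = 651 → c = 93 pt.
Each column+gutter stride is 109 pt; 5 of them past the 28 pt margin is 28 + 545 = 573 pt.

573 pt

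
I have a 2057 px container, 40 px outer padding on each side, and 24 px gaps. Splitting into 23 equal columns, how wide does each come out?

Inside the margins: 2057 − 80 = 1977 px.
23 columns + 22 gaps: 23c + 22·24 = 1977.
23c = 1977 − 528 = 1449, so c = 63 px.

63 px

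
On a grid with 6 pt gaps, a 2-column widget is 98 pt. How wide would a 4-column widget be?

2c + 1·6 = 98 → 2c = 92 → c = 46 pt.
4-column span = 4·46 + 3·6 = 202 pt.

202 pt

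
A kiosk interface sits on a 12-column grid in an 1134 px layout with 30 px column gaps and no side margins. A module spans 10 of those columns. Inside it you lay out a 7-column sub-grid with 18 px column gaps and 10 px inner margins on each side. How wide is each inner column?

12 columns + 11 column gaps: 12c + 11·30 = 1134.
12c = 1134 − 330 = 804, so c = 67 px.
Span of 10: 10·67 + 9·30 = 670 + 270 = 940 px.
Inner content = 940 − 2·10 = 920 px.
920 − 6·18 = 812; ÷7 gives d = 116 px.

116 px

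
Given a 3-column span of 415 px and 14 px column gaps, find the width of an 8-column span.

1130 px

3 columns + 2 column gaps: 3c + 2·14 = 415.
3c = 415 − 28 = 387, so c = 129 px.
8-column span = 8·129 + 7·14 = 1130 px.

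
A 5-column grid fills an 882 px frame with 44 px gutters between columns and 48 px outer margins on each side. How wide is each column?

122 px

Content width = 882 − 2·48 = 786 px.
5c + 4·44 = 786 → 5c = 610 → c = 122 px.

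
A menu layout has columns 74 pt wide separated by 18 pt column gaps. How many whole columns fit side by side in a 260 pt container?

k columns need k·74 + (k−1)·18 = k·92 − 18.
k·92 − 18 ≤ 260 → k ≤ 278 / 92 ≈ 3.02, so k = 3.

3 columns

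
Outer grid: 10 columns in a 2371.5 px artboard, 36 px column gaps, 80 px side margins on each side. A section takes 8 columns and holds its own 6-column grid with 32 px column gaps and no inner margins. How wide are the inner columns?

267 px

Inside the margins: 2371.5 − 160 = 2211.5 px.
2211.5 − 9·36 = 1887.5; ÷10 gives c = 188.75 px.
8 columns plus 7 column gaps: 1510 + 252 = 1762 px.
1762 − 5·32 = 1602; ÷6 gives d = 267 px.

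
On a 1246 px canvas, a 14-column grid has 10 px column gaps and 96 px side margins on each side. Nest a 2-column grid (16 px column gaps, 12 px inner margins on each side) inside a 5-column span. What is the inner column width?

Subtract both margins: 1246 − 2·96 = 1054 px.
1054 − 13·10 = 924; ÷14 gives c = 66 px.
5-column span = 5·66 + 4·10 = 370 px.
Inner content = 370 − 2·12 = 346 px.
2d + 1·16 = 346 → 2d = 330 → d = 165 px.

165 px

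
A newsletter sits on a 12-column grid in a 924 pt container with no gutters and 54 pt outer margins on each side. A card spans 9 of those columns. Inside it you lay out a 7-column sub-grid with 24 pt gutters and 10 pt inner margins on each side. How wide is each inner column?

Take off 108 pt of margins, leaving 816 pt.
12c = 816 → c = 68 pt.
With no gutters, 9 columns span 9·68 = 612 pt.
Inner content = 612 − 2·10 = 592 pt.
Subtracting 6 gutters of 24 leaves 448 for 7 columns, so d = 64 pt.

64 pt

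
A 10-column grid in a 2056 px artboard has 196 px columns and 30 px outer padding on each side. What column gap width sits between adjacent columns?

Content width = 2056 − 2·30 = 1996 px.
Columns use 1960 px, leaving 36 px across 9 column gaps = 4 px each.

4 px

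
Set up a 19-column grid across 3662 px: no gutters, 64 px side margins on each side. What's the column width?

Take off 128 px of margins, leaving 3534 px.
With no gutters, each column is 3534/19 = 186 px.

186 px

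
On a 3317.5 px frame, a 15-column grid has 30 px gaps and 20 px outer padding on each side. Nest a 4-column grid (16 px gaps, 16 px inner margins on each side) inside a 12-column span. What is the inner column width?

Inside the margins: 3317.5 − 40 = 3277.5 px.
15c + 14·30 = 3277.5 → 15c = 2857.5 → c = 190.5 px.
Span of 12: 12·190.5 + 11·30 = 2286 + 330 = 2616 px.
Inner content = 2616 − 2·16 = 2584 px.
4d + 3·16 = 2584 → 4d = 2536 → d = 634 px.

634 px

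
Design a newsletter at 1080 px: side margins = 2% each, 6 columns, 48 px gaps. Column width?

Each margin = 2% of 1080 = 21.6 px; content = 1080 − 2·21.6 = 1036.8 px.
6c + 5·48 = 1036.8 → 6c = 796.8 → c = 132.8 px.

132.8 px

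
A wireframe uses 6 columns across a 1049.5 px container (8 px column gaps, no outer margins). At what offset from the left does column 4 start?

6 columns + 5 column gaps: 6c + 5·8 = 1049.5.
6c = 1049.5 − 40 = 1009.5, so c = 168.25 px.
No margin, so column 4 starts at 3·(column + gutter) = 3·176.25 = 528.75 px.

528.75 px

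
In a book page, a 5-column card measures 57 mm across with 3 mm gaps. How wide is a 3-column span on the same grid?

5 columns + 4 gaps: 5c + 4·3 = 57.
5c = 57 − 12 = 45, so c = 9 mm.
Span of 3: 3·9 + 2·3 = 27 + 6 = 33 mm.

33 mm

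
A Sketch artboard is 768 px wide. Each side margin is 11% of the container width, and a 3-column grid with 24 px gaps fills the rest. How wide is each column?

183.68 px

Margins: 11% × 768 = 84.48 px each, so content = 768 − 168.96 = 599.04 px.
3 columns + 2 gaps: 3c + 2·24 = 599.04.
3c = 599.04 − 48 = 551.04, so c = 183.68 px.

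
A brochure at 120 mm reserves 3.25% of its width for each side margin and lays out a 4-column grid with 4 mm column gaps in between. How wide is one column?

Margins: 3.25% × 120 = 3.9 mm each, so content = 120 − 7.8 = 112.2 mm.
Subtracting 3 column gaps of 4 leaves 100.2 for 4 columns, so c = 25.05 mm.

25.05 mm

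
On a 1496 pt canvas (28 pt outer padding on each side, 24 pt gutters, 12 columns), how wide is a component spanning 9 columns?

Subtract both margins: 1496 − 2·28 = 1440 pt.
Subtracting 11 gutters of 24 leaves 1176 for 12 columns, so c = 98 pt.
Span of 9: 9·98 + 8·24 = 882 + 192 = 1074 pt.

1074 pt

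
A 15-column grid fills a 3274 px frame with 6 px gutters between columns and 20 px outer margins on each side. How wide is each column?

210 px

Content width = 3274 − 2·20 = 3234 px.
3234 − 14·6 = 3150; ÷15 gives c = 210 px.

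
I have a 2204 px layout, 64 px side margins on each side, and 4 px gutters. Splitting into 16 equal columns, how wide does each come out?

126 px

Content width = 2204 − 2·64 = 2076 px.
16 columns + 15 gutters: 16c + 15·4 = 2076.
16c = 2076 − 60 = 2016, so c = 126 px.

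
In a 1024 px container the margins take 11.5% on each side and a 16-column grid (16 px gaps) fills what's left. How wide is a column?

34.28 px

Each margin = 11.5% of 1024 = 117.76 px; content = 1024 − 2·117.76 = 788.48 px.
Subtracting 15 gaps of 16 leaves 548.48 for 16 columns, so c = 34.28 px.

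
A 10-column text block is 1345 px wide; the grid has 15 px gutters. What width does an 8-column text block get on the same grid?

1345 − 9·15 = 1210; ÷10 gives c = 121 px.
Span of 8: 8·121 + 7·15 = 968 + 105 = 1073 px.

1073 px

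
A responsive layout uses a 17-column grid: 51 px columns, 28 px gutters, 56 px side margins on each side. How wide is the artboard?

Artboard = 2·56 + 17·51 + 16·28 = 112 + 867 + 448 = 1427 px.

1427 px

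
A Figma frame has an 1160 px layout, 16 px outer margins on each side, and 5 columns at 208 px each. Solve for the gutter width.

Content width = 1160 − 2·16 = 1128 px.
5·208 + 4g = 1128 → 4g = 88 → g = 22 px.

22 px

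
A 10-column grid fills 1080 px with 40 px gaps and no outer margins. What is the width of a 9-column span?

10 columns + 9 gaps: 10c + 9·40 = 1080.
10c = 1080 − 360 = 720, so c = 72 px.
9 columns plus 8 gaps: 648 + 320 = 968 px.

968 px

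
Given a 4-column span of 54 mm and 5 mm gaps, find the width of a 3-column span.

39.25 mm

4 columns + 3 gaps: 4c + 3·5 = 54.
4c = 54 − 15 = 39, so c = 9.75 mm.
3-column span = 3·9.75 + 2·5 = 39.25 mm.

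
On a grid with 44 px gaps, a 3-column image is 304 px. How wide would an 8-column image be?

884 px

3c + 2·44 = 304 → 3c = 216 → c = 72 px.
8 columns plus 7 gaps: 576 + 308 = 884 px.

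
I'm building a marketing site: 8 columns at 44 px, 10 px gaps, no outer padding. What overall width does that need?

Summing: 352 + 70 = 422 px.

422 px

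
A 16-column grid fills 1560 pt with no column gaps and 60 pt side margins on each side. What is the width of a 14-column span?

1260 pt

Subtract both margins: 1560 − 2·60 = 1440 pt.
With no column gaps, each column is 1440/16 = 90 pt.
With no column gaps, 14 columns span 14·90 = 1260 pt.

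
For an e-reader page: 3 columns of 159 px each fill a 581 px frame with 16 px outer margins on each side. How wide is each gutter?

Content width = 581 − 2·16 = 549 px.
Columns use 477 px, leaving 72 px across 2 gutters = 36 px each.

36 px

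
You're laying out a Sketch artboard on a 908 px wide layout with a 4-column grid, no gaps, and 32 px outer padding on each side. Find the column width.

Inside the margins: 908 − 64 = 844 px.
4c = 844 → c = 211 px.

211 px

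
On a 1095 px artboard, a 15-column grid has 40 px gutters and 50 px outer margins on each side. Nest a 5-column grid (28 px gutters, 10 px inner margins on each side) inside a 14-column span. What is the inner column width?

Subtract both margins: 1095 − 2·50 = 995 px.
Subtracting 14 gutters of 40 leaves 435 for 15 columns, so c = 29 px.
14-column span = 14·29 + 13·40 = 926 px.
Inner content = 926 − 2·10 = 906 px.
906 − 4·28 = 794; ÷5 gives d = 158.8 px.

158.8 px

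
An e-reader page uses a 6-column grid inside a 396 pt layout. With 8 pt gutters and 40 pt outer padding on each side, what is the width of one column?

46 pt

Inside the margins: 396 − 80 = 316 pt.
6 columns + 5 gutters: 6c + 5·8 = 316.
6c = 316 − 40 = 276, so c = 46 pt.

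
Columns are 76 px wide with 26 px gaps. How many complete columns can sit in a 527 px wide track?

5 columns: 5·76 + 4·26 = 484 px ≤ 527.
6 columns: 586 px > 527. So 5.

5 columns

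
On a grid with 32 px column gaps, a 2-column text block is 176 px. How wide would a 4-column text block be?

2 columns + 1 column gap: 2c + 1·32 = 176.
2c = 176 − 32 = 144, so c = 72 px.
4 columns plus 3 column gaps: 288 + 96 = 384 px.

384 px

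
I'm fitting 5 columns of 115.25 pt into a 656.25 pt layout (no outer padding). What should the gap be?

20 pt

5 columns take 5·115.25 = 576.25 pt; remaining 80 splits into 4 gaps.
g = 80 / 4 = 20 pt.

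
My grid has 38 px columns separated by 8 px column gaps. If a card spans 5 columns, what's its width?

5 columns plus 4 column gaps: 190 + 32 = 222 px.

222 px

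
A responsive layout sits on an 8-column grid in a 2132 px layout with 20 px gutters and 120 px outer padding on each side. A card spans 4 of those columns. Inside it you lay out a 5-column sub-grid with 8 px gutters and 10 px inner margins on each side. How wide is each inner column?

Inside the margins: 2132 − 240 = 1892 px.
Subtracting 7 gutters of 20 leaves 1752 for 8 columns, so c = 219 px.
Span of 4: 4·219 + 3·20 = 876 + 60 = 936 px.
Inner content = 936 − 2·10 = 916 px.
Subtracting 4 gutters of 8 leaves 884 for 5 columns, so d = 176.8 px.

176.8 px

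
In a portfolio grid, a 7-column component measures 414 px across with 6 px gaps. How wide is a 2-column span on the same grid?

7 columns + 6 gaps: 7c + 6·6 = 414.
7c = 414 − 36 = 378, so c = 54 px.
2-column span = 2·54 + 1·6 = 114 px.

114 px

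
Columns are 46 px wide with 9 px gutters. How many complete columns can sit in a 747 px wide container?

13 columns

13 columns: 13·46 + 12·9 = 706 px ≤ 747.
14 columns: 761 px > 747. So 13.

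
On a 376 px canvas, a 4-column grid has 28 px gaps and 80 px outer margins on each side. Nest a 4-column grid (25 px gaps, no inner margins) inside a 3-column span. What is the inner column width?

Take off 160 px of margins, leaving 216 px.
Subtracting 3 gaps of 28 leaves 132 for 4 columns, so c = 33 px.
3-column span = 3·33 + 2·28 = 155 px.
4 columns + 3 gaps: 4d + 3·25 = 155.
4d = 155 − 75 = 80, so d = 20 px.

20 px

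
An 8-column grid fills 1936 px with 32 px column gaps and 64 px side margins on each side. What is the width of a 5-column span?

1118 px

Inside the margins: 1936 − 128 = 1808 px.
1808 − 7·32 = 1584; ÷8 gives c = 198 px.
5-column span = 5·198 + 4·32 = 1118 px.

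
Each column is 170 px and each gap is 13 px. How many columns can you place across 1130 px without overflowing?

6 columns

Each extra column adds 170 + 13 = 183 px.
(1130 + 13) / 183 = 6.25, so 6 columns fit.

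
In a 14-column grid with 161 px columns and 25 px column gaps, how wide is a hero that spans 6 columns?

6 columns plus 5 column gaps: 966 + 125 = 1091 px.

1091 px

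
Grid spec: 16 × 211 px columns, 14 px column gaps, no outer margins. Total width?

Summing: 3376 + 210 = 3586 px.

3586 px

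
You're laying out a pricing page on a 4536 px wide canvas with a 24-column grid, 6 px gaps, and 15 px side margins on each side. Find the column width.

Take off 30 px of margins, leaving 4506 px.
24c + 23·6 = 4506 → 24c = 4368 → c = 182 px.

182 px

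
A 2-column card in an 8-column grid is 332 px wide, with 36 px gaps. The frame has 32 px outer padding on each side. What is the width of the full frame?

1500 px

2 columns + 1 gap: 2c + 1·36 = 332.
2c = 332 − 36 = 296, so c = 148 px.
Frame = 2·32 + 8·148 + 7·36 = 64 + 1184 + 252 = 1500 px.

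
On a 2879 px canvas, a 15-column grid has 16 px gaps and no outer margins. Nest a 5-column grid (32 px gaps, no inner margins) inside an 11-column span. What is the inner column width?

395.8 px

Subtracting 14 gaps of 16 leaves 2655 for 15 columns, so c = 177 px.
11 columns plus 10 gaps: 1947 + 160 = 2107 px.
2107 − 4·32 = 1979; ÷5 gives d = 395.8 px.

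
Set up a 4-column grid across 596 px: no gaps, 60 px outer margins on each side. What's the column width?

119 px

Subtract both margins: 596 − 2·60 = 476 px.
4c = 476 → c = 119 px.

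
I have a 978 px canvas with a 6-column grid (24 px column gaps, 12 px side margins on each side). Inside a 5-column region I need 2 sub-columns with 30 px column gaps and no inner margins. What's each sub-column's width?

380.5 px

Inside the margins: 978 − 24 = 954 px.
6 columns + 5 column gaps: 6c + 5·24 = 954.
6c = 954 − 120 = 834, so c = 139 px.
5 columns plus 4 column gaps: 695 + 96 = 791 px.
2 columns + 1 column gap: 2d + 1·30 = 791.
2d = 791 − 30 = 761, so d = 380.5 px.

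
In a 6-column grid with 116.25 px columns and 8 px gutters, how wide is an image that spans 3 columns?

364.75 px

Span of 3: 3·116.25 + 2·8 = 348.75 + 16 = 364.75 px.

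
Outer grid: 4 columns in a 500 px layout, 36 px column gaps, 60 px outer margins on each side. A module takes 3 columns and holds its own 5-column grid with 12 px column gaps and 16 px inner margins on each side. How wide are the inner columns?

Take off 120 px of margins, leaving 380 px.
4 columns + 3 column gaps: 4c + 3·36 = 380.
4c = 380 − 108 = 272, so c = 68 px.
Span of 3: 3·68 + 2·36 = 204 + 72 = 276 px.
Inner content = 276 − 2·16 = 244 px.
5d + 4·12 = 244 → 5d = 196 → d = 39.2 px.

39.2 px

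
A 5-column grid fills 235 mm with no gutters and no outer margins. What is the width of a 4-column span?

188 mm

5c = 235 → c = 47 mm.
With no gutters, 4 columns span 4·47 = 188 mm.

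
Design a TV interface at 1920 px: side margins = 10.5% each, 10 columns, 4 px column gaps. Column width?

148.08 px

Margins: 10.5% × 1920 = 201.6 px each, so content = 1920 − 403.2 = 1516.8 px.
Subtracting 9 column gaps of 4 leaves 1480.8 for 10 columns, so c = 148.08 px.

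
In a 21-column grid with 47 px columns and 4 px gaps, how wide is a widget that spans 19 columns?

19-column span = 19·47 + 18·4 = 965 px.

965 px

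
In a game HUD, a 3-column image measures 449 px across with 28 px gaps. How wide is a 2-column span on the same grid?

290 px

3 columns + 2 gaps: 3c + 2·28 = 449.
3c = 449 − 56 = 393, so c = 131 px.
Span of 2: 2·131 + 1·28 = 262 + 28 = 290 px.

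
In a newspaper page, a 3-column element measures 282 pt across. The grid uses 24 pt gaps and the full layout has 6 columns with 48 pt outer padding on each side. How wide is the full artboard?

282 − 2·24 = 234; ÷3 gives c = 78 pt.
Total width: 2·48 + 6·78 + 5·24 = 684 pt.

684 pt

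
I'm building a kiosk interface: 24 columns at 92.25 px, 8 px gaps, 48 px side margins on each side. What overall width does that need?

Total width: 2·48 + 24·92.25 + 23·8 = 2494 px.

2494 px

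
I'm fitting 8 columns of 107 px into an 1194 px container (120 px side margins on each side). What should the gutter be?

Take off 240 px of margins, leaving 954 px.
8·107 + 7g = 954 → 7g = 98 → g = 14 px.

14 px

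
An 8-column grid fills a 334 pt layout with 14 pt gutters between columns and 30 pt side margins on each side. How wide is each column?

22 pt

Subtract both margins: 334 − 2·30 = 274 pt.
Subtracting 7 gutters of 14 leaves 176 for 8 columns, so c = 22 pt.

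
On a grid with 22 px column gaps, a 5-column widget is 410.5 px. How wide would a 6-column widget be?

497 px

410.5 − 4·22 = 322.5; ÷5 gives c = 64.5 px.
Span of 6: 6·64.5 + 5·22 = 387 + 110 = 497 px.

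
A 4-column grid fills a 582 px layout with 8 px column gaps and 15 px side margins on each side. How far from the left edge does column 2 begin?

Subtract both margins: 582 − 2·15 = 552 px.
4 columns + 3 column gaps: 4c + 3·8 = 552.
4c = 552 − 24 = 528, so c = 132 px.
Column 2 starts at margin + 1·(column + gutter) = 15 + 1·140 = 155 px.

155 px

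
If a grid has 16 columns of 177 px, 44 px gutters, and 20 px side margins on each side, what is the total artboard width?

Total width: 2·20 + 16·177 + 15·44 = 3532 px.

3532 px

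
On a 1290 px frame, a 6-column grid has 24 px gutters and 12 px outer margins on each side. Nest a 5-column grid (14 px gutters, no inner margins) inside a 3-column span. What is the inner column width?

Outer content = 1290 − 2·12 = 1266 px.
6c + 5·24 = 1266 → 6c = 1146 → c = 191 px.
3 columns plus 2 gutters: 573 + 48 = 621 px.
Subtracting 4 gutters of 14 leaves 565 for 5 columns, so d = 113 px.

113 px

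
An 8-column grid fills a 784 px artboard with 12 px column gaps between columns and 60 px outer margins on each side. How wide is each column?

72.5 px

Take off 120 px of margins, leaving 664 px.
8c + 7·12 = 664 → 8c = 580 → c = 72.5 px.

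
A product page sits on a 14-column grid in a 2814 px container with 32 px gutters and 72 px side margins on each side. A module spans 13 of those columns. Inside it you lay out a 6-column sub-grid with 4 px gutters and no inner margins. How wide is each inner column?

Outer content = 2814 − 2·72 = 2670 px.
14c + 13·32 = 2670 → 14c = 2254 → c = 161 px.
13 columns plus 12 gutters: 2093 + 384 = 2477 px.
6 columns + 5 gutters: 6d + 5·4 = 2477.
6d = 2477 − 20 = 2457, so d = 409.5 px.

409.5 px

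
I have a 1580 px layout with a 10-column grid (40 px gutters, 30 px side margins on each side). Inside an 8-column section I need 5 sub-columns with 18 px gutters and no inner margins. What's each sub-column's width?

227.2 px

Subtract both margins: 1580 − 2·30 = 1520 px.
1520 − 9·40 = 1160; ÷10 gives c = 116 px.
8-column span = 8·116 + 7·40 = 1208 px.
5d + 4·18 = 1208 → 5d = 1136 → d = 227.2 px.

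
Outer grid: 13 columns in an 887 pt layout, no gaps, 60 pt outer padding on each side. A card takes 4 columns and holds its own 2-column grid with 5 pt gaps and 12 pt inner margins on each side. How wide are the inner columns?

103.5 pt

Outer content = 887 − 2·60 = 767 pt.
With no gaps, each column is 767/13 = 59 pt.
4-column span = 4·59 = 236 pt.
Inner content = 236 − 2·12 = 212 pt.
Subtracting 1 gap of 5 leaves 207 for 2 columns, so d = 103.5 pt.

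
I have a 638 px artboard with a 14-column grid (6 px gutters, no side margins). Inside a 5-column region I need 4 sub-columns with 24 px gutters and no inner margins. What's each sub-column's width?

38 px

638 − 13·6 = 560; ÷14 gives c = 40 px.
5 columns plus 4 gutters: 200 + 24 = 224 px.
Subtracting 3 gutters of 24 leaves 152 for 4 columns, so d = 38 px.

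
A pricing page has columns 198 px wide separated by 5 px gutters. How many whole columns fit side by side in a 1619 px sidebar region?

8 columns

8 columns: 8·198 + 7·5 = 1619 px ≤ 1619.
9 columns: 1822 px > 1619. So 8.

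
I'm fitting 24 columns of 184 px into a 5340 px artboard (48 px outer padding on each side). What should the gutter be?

Inside the margins: 5340 − 96 = 5244 px.
24 columns take 24·184 = 4416 px; remaining 828 splits into 23 gutters.
g = 828 / 23 = 36 px.

36 px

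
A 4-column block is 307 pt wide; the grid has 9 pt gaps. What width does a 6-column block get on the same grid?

307 − 3·9 = 280; ÷4 gives c = 70 pt.
6-column span = 6·70 + 5·9 = 465 pt.

465 pt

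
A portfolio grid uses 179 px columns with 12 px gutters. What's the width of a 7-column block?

7 columns plus 6 gutters: 1253 + 72 = 1325 px.

1325 px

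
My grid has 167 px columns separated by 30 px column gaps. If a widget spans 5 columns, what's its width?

955 px

Span of 5: 5·167 + 4·30 = 835 + 120 = 955 px.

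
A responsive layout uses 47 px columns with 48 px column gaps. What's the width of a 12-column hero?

12-column span = 12·47 + 11·48 = 1092 px.

1092 px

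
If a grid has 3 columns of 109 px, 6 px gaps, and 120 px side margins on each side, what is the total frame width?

579 px

Frame = 2·120 + 3·109 + 2·6 = 240 + 327 + 12 = 579 px.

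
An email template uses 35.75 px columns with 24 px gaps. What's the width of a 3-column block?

3-column span = 3·35.75 + 2·24 = 155.25 px.

155.25 px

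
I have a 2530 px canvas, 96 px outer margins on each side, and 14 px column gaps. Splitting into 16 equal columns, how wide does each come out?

133 px

Content width = 2530 − 2·96 = 2338 px.
2338 − 15·14 = 2128; ÷16 gives c = 133 px.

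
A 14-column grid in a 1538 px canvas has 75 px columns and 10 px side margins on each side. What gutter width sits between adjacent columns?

36 px

Subtract both margins: 1538 − 2·10 = 1518 px.
Columns use 1050 px, leaving 468 px across 13 gutters = 36 px each.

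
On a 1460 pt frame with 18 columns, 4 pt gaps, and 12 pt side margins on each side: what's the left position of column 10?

732 pt

Take off 24 pt of margins, leaving 1436 pt.
18 columns + 17 gaps: 18c + 17·4 = 1436.
18c = 1436 − 68 = 1368, so c = 76 pt.
Column 10 starts at margin + 9·(column + gutter) = 12 + 9·80 = 732 pt.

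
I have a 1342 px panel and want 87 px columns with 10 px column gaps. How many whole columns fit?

k columns need k·87 + (k−1)·10 = k·97 − 10.
k·97 − 10 ≤ 1342 → k ≤ 1352 / 97 ≈ 13.94, so k = 13.

13 columns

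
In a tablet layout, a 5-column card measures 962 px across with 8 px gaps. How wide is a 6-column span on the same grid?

1156 px

5c + 4·8 = 962 → 5c = 930 → c = 186 px.
6-column span = 6·186 + 5·8 = 1156 px.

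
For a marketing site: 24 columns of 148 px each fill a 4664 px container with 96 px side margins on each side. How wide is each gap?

Inside the margins: 4664 − 192 = 4472 px.
Columns use 3552 px, leaving 920 px across 23 gaps = 40 px each.

40 px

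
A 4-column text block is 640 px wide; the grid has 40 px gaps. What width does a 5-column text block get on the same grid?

810 px

4 columns + 3 gaps: 4c + 3·40 = 640.
4c = 640 − 120 = 520, so c = 130 px.
Span of 5: 5·130 + 4·40 = 650 + 160 = 810 px.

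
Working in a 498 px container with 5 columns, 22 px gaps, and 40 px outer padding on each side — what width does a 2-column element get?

Inside the margins: 498 − 80 = 418 px.
5c + 4·22 = 418 → 5c = 330 → c = 66 px.
2-column span = 2·66 + 1·22 = 154 px.

154 px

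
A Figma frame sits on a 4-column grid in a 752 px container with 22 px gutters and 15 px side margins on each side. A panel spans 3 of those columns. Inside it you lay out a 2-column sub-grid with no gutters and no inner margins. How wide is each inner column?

Outer content = 752 − 2·15 = 722 px.
4c + 3·22 = 722 → 4c = 656 → c = 164 px.
3-column span = 3·164 + 2·22 = 536 px.
536 / 2 = 268 px per column.

268 px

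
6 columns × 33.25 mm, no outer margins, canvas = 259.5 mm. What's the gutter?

12 mm

Columns use 199.5 mm, leaving 60 mm across 5 gutters = 12 mm each.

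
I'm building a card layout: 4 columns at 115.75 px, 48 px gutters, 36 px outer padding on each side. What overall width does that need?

Container = 2·36 + 4·115.75 + 3·48 = 72 + 463 + 144 = 679 px.

679 px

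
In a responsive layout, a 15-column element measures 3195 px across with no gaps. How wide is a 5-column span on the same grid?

1065 px

15c = 3195 → c = 213 px.
With no gaps, 5 columns span 5·213 = 1065 px.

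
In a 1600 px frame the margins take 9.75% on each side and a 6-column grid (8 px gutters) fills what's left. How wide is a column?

208 px

Margins: 9.75% × 1600 = 156 px each, so content = 1600 − 312 = 1288 px.
6c + 5·8 = 1288 → 6c = 1248 → c = 208 px.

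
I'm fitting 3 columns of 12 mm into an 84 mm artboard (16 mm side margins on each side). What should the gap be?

8 mm

Inside the margins: 84 − 32 = 52 mm.
3 columns take 3·12 = 36 mm; remaining 16 splits into 2 gaps.
g = 16 / 2 = 8 mm.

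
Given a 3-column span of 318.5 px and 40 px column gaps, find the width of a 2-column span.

199 px

Subtracting 2 column gaps of 40 leaves 238.5 for 3 columns, so c = 79.5 px.
Span of 2: 2·79.5 + 1·40 = 159 + 40 = 199 px.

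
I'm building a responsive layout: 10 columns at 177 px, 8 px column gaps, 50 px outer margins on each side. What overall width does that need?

Artboard = 2·50 + 10·177 + 9·8 = 100 + 1770 + 72 = 1942 px.

1942 px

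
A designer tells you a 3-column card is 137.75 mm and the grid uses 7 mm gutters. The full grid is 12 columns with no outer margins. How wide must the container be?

137.75 − 2·7 = 123.75; ÷3 gives c = 41.25 mm.
Summing: 495 + 77 = 572 mm.

572 mm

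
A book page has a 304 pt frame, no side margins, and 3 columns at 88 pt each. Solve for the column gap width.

3·88 + 2g = 304 → 2g = 40 → g = 20 pt.

20 pt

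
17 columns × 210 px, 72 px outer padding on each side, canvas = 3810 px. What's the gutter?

Subtract both margins: 3810 − 2·72 = 3666 px.
17·210 + 16g = 3666 → 16g = 96 → g = 6 px.

6 px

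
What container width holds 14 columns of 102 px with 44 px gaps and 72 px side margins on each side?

Container = 2·72 + 14·102 + 13·44 = 144 + 1428 + 572 = 2144 px.

2144 px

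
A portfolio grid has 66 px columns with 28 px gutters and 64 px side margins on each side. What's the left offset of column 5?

440 px

Before column 5: the margin + 4 columns + 4 gutters.
Offset = 64 + 4·(66 + 28) = 64 + 376 = 440 px.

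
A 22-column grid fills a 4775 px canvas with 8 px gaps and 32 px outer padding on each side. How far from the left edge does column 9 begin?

Content = 4775 − 2·32 = 4711 px.
22c + 21·8 = 4711 → 22c = 4543 → c = 206.5 px.
Before column 9: the margin + 8 columns + 8 gaps.
Offset = 32 + 8·(206.5 + 8) = 32 + 1716 = 1748 px.

1748 px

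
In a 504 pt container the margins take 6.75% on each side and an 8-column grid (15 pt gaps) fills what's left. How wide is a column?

Each margin = 6.75% of 504 = 34.02 pt; content = 504 − 2·34.02 = 435.96 pt.
8c + 7·15 = 435.96 → 8c = 330.96 → c = 41.37 pt.

41.37 pt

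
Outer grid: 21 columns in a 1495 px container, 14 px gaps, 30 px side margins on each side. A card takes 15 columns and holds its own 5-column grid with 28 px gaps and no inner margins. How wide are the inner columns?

181.8 px

Inside the margins: 1495 − 60 = 1435 px.
1435 − 20·14 = 1155; ÷21 gives c = 55 px.
15-column span = 15·55 + 14·14 = 1021 px.
5 columns + 4 gaps: 5d + 4·28 = 1021.
5d = 1021 − 112 = 909, so d = 181.8 px.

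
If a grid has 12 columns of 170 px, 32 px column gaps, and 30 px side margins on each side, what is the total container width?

2452 px

Total width: 2·30 + 12·170 + 11·32 = 2452 px.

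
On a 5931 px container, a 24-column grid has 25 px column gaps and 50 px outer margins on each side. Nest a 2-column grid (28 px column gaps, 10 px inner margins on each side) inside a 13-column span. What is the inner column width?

1549.5 px

Inside the margins: 5931 − 100 = 5831 px.
24c + 23·25 = 5831 → 24c = 5256 → c = 219 px.
13 columns plus 12 column gaps: 2847 + 300 = 3147 px.
Inner content = 3147 − 2·10 = 3127 px.
Subtracting 1 column gap of 28 leaves 3099 for 2 columns, so d = 1549.5 px.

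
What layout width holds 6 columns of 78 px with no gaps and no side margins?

Summing: 468 = 468 px.

468 px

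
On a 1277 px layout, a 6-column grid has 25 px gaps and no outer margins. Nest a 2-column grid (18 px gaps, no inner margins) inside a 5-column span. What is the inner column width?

6 columns + 5 gaps: 6c + 5·25 = 1277.
6c = 1277 − 125 = 1152, so c = 192 px.
5 columns plus 4 gaps: 960 + 100 = 1060 px.
2d + 1·18 = 1060 → 2d = 1042 → d = 521 px.

521 px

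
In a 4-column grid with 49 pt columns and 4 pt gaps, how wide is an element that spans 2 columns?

2-column span = 2·49 + 1·4 = 102 pt.

102 pt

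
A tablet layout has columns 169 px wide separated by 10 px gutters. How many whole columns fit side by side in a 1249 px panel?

7 columns

k columns need k·169 + (k−1)·10 = k·179 − 10.
k·179 − 10 ≤ 1249 → k ≤ 1259 / 179 ≈ 7.03, so k = 7.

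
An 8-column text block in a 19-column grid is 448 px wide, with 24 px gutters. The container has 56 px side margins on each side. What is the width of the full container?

8 columns + 7 gutters: 8c + 7·24 = 448.
8c = 448 − 168 = 280, so c = 35 px.
Container = 2·56 + 19·35 + 18·24 = 112 + 665 + 432 = 1209 px.

1209 px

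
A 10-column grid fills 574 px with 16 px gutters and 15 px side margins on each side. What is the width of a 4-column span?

Inside the margins: 574 − 30 = 544 px.
10 columns + 9 gutters: 10c + 9·16 = 544.
10c = 544 − 144 = 400, so c = 40 px.
4 columns plus 3 gutters: 160 + 48 = 208 px.

208 px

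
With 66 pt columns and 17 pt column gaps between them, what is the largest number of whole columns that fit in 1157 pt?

14 columns: 14·66 + 13·17 = 1145 pt ≤ 1157.
15 columns: 1228 pt > 1157. So 14.

14 columns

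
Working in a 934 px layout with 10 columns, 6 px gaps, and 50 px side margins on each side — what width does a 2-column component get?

162 px

Subtract both margins: 934 − 2·50 = 834 px.
10 columns + 9 gaps: 10c + 9·6 = 834.
10c = 834 − 54 = 780, so c = 78 px.
2-column span = 2·78 + 1·6 = 162 px.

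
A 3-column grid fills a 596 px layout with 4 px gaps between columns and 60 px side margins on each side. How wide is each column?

156 px

Inside the margins: 596 − 120 = 476 px.
476 − 2·4 = 468; ÷3 gives c = 156 px.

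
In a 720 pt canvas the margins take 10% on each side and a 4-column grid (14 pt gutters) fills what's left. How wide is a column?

Margins: 10% × 720 = 72 pt each, so content = 720 − 144 = 576 pt.
4 columns + 3 gutters: 4c + 3·14 = 576.
4c = 576 − 42 = 534, so c = 133.5 pt.

133.5 pt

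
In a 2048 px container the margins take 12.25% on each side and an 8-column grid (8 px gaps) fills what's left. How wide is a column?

186.28 px

Each margin = 12.25% of 2048 = 250.88 px; content = 2048 − 2·250.88 = 1546.24 px.
Subtracting 7 gaps of 8 leaves 1490.24 for 8 columns, so c = 186.28 px.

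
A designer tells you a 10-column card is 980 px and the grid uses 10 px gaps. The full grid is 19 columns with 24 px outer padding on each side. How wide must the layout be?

1919 px

10 columns + 9 gaps: 10c + 9·10 = 980.
10c = 980 − 90 = 890, so c = 89 px.
Total width: 2·24 + 19·89 + 18·10 = 1919 px.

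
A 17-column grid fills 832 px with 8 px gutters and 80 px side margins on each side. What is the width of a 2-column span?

Take off 160 px of margins, leaving 672 px.
17 columns + 16 gutters: 17c + 16·8 = 672.
17c = 672 − 128 = 544, so c = 32 px.
2 columns plus 1 gutter: 64 + 8 = 72 px.

72 px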